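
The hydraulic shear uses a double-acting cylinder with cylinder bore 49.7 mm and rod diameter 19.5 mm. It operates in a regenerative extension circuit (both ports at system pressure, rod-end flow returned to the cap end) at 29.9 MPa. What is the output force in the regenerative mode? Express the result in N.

With equal pressure on both faces, forces on the annular region cancel; the net push is pressure × rod cross-section.
Rod cross-section A_rod = π/4 × (19.5 mm)² = 298.6 mm^2
F = P × A_rod

F ≈ 8930 N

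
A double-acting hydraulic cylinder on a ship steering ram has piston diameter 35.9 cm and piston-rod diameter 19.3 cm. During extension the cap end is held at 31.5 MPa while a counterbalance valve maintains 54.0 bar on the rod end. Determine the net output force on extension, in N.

F ≈ 2.80e6 N

Cap-side area A_cap = π/4 × (35.9 cm)² = 1012 cm^2
Rod-side annular area A_ann = π/4 × (35.9² − 19.3²) = 719.7 cm^2
Net thrust = P_cap·A_cap − P_rod·A_ann = 3.189e6 N − 3.886e5 N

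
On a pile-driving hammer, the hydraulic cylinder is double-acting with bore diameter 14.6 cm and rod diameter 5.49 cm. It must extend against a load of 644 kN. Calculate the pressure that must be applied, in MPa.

P ≈ 38.5 MPa

Cap-side area A_cap = π/4 × (14.6 cm)² = 167.4 cm^2
P = F / A = 644 kN / A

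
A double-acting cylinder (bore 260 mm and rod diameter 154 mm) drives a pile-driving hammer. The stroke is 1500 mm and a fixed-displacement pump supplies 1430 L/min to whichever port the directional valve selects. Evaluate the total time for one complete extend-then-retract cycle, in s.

Cap-side area A_cap = π/4 × (260 mm)² = 53090 mm^2
Rod-side annular area A_ann = π/4 × (260² − 154²) = 34470 mm^2
t_ext = A_cap·L/Q = 3.342 s
t_ret = A_ann·L/Q = 2.169 s
t_cycle = t_ext + t_ret

t ≈ 5.51 s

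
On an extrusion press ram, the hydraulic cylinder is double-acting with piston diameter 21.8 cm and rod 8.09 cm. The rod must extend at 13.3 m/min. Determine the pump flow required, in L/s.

Cap-side area A_cap = π/4 × (21.8 cm)² = 373.3 cm^2
Q = A × v

Q ≈ 8.27 L/s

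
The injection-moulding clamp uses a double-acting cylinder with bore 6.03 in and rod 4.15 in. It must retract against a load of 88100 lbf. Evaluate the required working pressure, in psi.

P ≈ 5860 psi

Rod-side annular area A_ann = π/4 × (6.03² − 4.15²) = 15.03 in^2
Retraction: pressure acts on the annular area.
P = F / A = 88100 lbf / A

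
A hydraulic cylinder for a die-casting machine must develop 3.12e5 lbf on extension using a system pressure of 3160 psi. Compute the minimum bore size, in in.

Extension force acts on the full piston face: F = P × (π/4)D².
D = √(4F / (πP)) = √(4 × 3.12e5 lbf / (π × 3160 psi))

D ≈ 11.2 in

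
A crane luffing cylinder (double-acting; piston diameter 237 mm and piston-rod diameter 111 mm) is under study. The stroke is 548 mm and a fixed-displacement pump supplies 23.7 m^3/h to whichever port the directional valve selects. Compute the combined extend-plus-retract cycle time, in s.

Cap-side area A_cap = π/4 × (237 mm)² = 44120 mm^2
Rod-side annular area A_ann = π/4 × (237² − 111²) = 34440 mm^2
t_ext = A_cap·L/Q = 3.672 s
t_ret = A_ann·L/Q = 2.867 s
t_cycle = t_ext + t_ret

t ≈ 6.54 s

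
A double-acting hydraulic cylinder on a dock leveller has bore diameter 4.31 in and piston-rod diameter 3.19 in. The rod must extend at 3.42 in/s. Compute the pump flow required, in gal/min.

Q ≈ 13.0 gal/min

Cap-side area A_cap = π/4 × (4.31 in)² = 14.59 in^2
Q = A × v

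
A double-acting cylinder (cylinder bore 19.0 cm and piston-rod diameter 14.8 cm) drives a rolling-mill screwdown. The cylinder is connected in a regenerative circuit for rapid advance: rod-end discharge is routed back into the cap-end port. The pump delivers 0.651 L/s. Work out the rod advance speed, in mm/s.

In regeneration the rod-end outflow joins the pump flow into the cap end, so the net volume the pump must supply per unit advance equals the rod cross-section area.
Rod cross-section A_rod = π/4 × (14.8 cm)² = 172.0 cm^2
v = Q_pump / A_rod

v ≈ 37.8 mm/s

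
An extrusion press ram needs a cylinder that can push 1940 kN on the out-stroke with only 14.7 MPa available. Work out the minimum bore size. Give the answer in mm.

D ≈ 410 mm

Extension force acts on the full piston face: F = P × (π/4)D².
D = √(4F / (πP)) = √(4 × 1940 kN / (π × 14.7 MPa))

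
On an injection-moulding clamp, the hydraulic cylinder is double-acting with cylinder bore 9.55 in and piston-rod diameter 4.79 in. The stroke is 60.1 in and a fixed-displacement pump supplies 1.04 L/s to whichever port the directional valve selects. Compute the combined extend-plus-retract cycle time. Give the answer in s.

Cap-side area A_cap = π/4 × (9.55 in)² = 71.63 in^2
Rod-side annular area A_ann = π/4 × (9.55² − 4.79²) = 53.61 in^2
t_ext = A_cap·L/Q = 67.83 s
t_ret = A_ann·L/Q = 50.77 s
t_cycle = t_ext + t_ret

t ≈ 119 s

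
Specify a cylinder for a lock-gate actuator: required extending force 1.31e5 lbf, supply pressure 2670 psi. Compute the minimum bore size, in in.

Extension force acts on the full piston face: F = P × (π/4)D².
D = √(4F / (πP)) = √(4 × 1.31e5 lbf / (π × 2670 psi))

D ≈ 7.90 in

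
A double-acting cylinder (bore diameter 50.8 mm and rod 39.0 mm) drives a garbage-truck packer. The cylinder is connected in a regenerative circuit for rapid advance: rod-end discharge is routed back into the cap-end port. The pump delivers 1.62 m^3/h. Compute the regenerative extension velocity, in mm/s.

In regeneration the rod-end outflow joins the pump flow into the cap end, so the net volume the pump must supply per unit advance equals the rod cross-section area.
Rod cross-section A_rod = π/4 × (39.0 mm)² = 1195 mm^2
v = Q_pump / A_rod

v ≈ 377 mm/s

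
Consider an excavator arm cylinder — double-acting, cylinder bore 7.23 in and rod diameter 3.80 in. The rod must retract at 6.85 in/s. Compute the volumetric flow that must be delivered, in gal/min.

Q ≈ 52.9 gal/min

Rod-side annular area A_ann = π/4 × (7.23² − 3.80²) = 29.71 in^2
Q = A × v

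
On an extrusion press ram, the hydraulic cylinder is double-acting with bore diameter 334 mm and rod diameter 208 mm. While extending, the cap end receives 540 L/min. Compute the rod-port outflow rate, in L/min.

Q_out ≈ 331 L/min

Cap-side area A_cap = π/4 × (334 mm)² = 87620 mm^2
Rod-side annular area A_ann = π/4 × (334² − 208²) = 53640 mm^2
Piston speed v = Q_in/A_cap; rod-end outflow Q_out = v × A_ann = Q_in × A_ann/A_cap.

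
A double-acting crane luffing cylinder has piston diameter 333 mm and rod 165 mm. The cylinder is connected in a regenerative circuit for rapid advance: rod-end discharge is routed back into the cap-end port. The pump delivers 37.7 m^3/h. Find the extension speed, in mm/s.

In regeneration the rod-end outflow joins the pump flow into the cap end, so the net volume the pump must supply per unit advance equals the rod cross-section area.
Rod cross-section A_rod = π/4 × (165 mm)² = 21380 mm^2
v = Q_pump / A_rod

v ≈ 490 mm/s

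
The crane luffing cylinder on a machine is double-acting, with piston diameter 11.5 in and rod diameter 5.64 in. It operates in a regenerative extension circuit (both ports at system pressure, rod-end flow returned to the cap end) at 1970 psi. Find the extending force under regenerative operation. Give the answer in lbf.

With equal pressure on both faces, forces on the annular region cancel; the net push is pressure × rod cross-section.
Rod cross-section A_rod = π/4 × (5.64 in)² = 24.98 in^2
F = P × A_rod

F ≈ 49200 lbf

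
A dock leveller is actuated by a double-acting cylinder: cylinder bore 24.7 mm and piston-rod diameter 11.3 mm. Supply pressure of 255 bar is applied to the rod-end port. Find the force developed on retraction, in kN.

F ≈ 9.66 kN

Rod-side annular area A_ann = π/4 × (24.7² − 11.3²) = 378.9 mm^2
On retraction the pressure acts on the annular area (bore minus rod).
F = P × A_ann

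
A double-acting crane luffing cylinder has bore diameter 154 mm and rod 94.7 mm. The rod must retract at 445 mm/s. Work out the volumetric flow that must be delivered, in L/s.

Q ≈ 5.15 L/s

Rod-side annular area A_ann = π/4 × (154² − 94.7²) = 11580 mm^2
Q = A × v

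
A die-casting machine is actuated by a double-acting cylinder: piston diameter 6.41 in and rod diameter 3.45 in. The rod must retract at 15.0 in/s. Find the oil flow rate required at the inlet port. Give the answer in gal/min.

Q ≈ 89.3 gal/min

Rod-side annular area A_ann = π/4 × (6.41² − 3.45²) = 22.92 in^2
Q = A × v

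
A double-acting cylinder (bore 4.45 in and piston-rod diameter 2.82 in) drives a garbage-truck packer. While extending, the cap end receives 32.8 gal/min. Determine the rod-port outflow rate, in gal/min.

Q_out ≈ 19.6 gal/min

Cap-side area A_cap = π/4 × (4.45 in)² = 15.55 in^2
Rod-side annular area A_ann = π/4 × (4.45² − 2.82²) = 9.307 in^2
Piston speed v = Q_in/A_cap; rod-end outflow Q_out = v × A_ann = Q_in × A_ann/A_cap.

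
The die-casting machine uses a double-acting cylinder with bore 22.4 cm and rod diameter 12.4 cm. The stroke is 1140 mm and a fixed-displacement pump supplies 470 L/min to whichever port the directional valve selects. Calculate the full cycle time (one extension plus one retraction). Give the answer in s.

Cap-side area A_cap = π/4 × (22.4 cm)² = 394.1 cm^2
Rod-side annular area A_ann = π/4 × (22.4² − 12.4²) = 273.3 cm^2
t_ext = A_cap·L/Q = 5.735 s
t_ret = A_ann·L/Q = 3.978 s
t_cycle = t_ext + t_ret

t ≈ 9.71 s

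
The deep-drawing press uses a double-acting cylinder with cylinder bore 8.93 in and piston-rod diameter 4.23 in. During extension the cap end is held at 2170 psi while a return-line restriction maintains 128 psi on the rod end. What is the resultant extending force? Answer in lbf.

Cap-side area A_cap = π/4 × (8.93 in)² = 62.63 in^2
Rod-side annular area A_ann = π/4 × (8.93² − 4.23²) = 48.58 in^2
Net thrust = P_cap·A_cap − P_rod·A_ann = 1.359e5 lbf − 6218 lbf

F ≈ 1.30e5 lbf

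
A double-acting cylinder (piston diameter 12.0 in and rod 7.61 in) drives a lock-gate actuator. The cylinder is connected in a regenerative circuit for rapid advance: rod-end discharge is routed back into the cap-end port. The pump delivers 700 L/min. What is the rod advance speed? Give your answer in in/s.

In regeneration the rod-end outflow joins the pump flow into the cap end, so the net volume the pump must supply per unit advance equals the rod cross-section area.
Rod cross-section A_rod = π/4 × (7.61 in)² = 45.48 in^2
v = Q_pump / A_rod

v ≈ 15.7 in/s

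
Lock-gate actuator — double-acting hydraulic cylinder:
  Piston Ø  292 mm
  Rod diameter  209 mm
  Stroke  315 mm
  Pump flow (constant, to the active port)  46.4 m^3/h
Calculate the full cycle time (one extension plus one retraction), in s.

t ≈ 2.43 s

Cap-side area A_cap = π/4 × (292 mm)² = 66970 mm^2
Rod-side annular area A_ann = π/4 × (292² − 209²) = 32660 mm^2
t_ext = A_cap·L/Q = 1.637 s
t_ret = A_ann·L/Q = 0.7982 s
t_cycle = t_ext + t_ret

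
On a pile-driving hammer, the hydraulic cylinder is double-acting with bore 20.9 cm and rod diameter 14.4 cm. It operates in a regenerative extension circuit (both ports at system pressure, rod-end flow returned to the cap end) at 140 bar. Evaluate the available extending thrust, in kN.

With equal pressure on both faces, forces on the annular region cancel; the net push is pressure × rod cross-section.
Rod cross-section A_rod = π/4 × (14.4 cm)² = 162.9 cm^2
F = P × A_rod

F ≈ 228 kN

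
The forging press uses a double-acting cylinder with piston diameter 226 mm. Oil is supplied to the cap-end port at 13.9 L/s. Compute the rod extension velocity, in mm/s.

v ≈ 347 mm/s

Cap-side area A_cap = π/4 × (226 mm)² = 40110 mm^2
v = Q / A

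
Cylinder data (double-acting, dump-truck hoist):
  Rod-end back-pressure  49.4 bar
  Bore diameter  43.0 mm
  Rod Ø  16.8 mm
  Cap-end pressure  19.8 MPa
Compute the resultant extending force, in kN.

F ≈ 22.7 kN

Cap-side area A_cap = π/4 × (43.0 mm)² = 1452 mm^2
Rod-side annular area A_ann = π/4 × (43.0² − 16.8²) = 1231 mm^2
Net thrust = P_cap·A_cap − P_rod·A_ann = 28.75 kN − 6.079 kN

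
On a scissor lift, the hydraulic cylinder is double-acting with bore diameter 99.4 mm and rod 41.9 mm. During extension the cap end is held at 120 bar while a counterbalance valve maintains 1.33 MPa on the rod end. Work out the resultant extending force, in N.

Cap-side area A_cap = π/4 × (99.4 mm)² = 7760 mm^2
Rod-side annular area A_ann = π/4 × (99.4² − 41.9²) = 6381 mm^2
Net thrust = P_cap·A_cap − P_rod·A_ann = 93120 N − 8487 N

F ≈ 84600 N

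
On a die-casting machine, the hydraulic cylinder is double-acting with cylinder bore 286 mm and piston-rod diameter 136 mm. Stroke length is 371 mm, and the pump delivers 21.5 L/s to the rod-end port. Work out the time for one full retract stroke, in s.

t ≈ 0.858 s

Rod-side annular area A_ann = π/4 × (286² − 136²) = 49720 mm^2
Swept volume V = A × L; t = V / Q = A·L / Q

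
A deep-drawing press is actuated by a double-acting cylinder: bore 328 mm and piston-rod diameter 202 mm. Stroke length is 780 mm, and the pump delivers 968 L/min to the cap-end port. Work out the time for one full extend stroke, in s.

t ≈ 4.09 s

Cap-side area A_cap = π/4 × (328 mm)² = 84500 mm^2
Swept volume V = A × L; t = V / Q = A·L / Q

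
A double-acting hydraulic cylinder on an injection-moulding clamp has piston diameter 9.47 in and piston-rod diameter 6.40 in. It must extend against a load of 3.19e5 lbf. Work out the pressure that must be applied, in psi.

Cap-side area A_cap = π/4 × (9.47 in)² = 70.44 in^2
P = F / A = 3.19e5 lbf / A

P ≈ 4530 psi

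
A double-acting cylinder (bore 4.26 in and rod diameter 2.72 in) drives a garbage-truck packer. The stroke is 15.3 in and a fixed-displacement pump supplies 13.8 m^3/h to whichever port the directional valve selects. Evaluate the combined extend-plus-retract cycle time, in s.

Cap-side area A_cap = π/4 × (4.26 in)² = 14.25 in^2
Rod-side annular area A_ann = π/4 × (4.26² − 2.72²) = 8.442 in^2
t_ext = A_cap·L/Q = 0.9322 s
t_ret = A_ann·L/Q = 0.5522 s
t_cycle = t_ext + t_ret

t ≈ 1.48 s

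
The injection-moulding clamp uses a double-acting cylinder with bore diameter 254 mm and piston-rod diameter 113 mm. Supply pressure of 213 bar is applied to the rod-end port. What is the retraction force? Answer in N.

Rod-side annular area A_ann = π/4 × (254² − 113²) = 40640 mm^2
On retraction the pressure acts on the annular area (bore minus rod).
F = P × A_ann

F ≈ 8.66e5 N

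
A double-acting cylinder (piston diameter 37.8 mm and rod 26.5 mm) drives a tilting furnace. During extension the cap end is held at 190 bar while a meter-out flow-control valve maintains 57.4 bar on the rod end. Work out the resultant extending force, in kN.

F ≈ 18.0 kN

Cap-side area A_cap = π/4 × (37.8 mm)² = 1122 mm^2
Rod-side annular area A_ann = π/4 × (37.8² − 26.5²) = 570.7 mm^2
Net thrust = P_cap·A_cap − P_rod·A_ann = 21.32 kN − 3.276 kN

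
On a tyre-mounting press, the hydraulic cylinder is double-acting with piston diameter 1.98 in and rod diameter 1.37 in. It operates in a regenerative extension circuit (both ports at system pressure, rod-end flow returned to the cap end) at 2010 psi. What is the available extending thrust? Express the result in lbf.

With equal pressure on both faces, forces on the annular region cancel; the net push is pressure × rod cross-section.
Rod cross-section A_rod = π/4 × (1.37 in)² = 1.474 in^2
F = P × A_rod

F ≈ 2960 lbf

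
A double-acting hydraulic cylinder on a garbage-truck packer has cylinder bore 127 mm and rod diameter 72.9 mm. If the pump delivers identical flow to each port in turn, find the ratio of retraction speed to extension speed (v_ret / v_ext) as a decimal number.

v_ret/v_ext ≈ 1.49

Cap-side area A_cap = π/4 × (127 mm)² = 12670 mm^2
Rod-side annular area A_ann = π/4 × (127² − 72.9²) = 8494 mm^2
For equal Q, v ∝ 1/A, so v_ret/v_ext = A_cap/A_ann.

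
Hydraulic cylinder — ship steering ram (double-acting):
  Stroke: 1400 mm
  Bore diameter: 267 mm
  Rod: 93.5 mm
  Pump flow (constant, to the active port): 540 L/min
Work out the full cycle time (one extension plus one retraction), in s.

t ≈ 16.4 s

Cap-side area A_cap = π/4 × (267 mm)² = 55990 mm^2
Rod-side annular area A_ann = π/4 × (267² − 93.5²) = 49120 mm^2
t_ext = A_cap·L/Q = 8.710 s
t_ret = A_ann·L/Q = 7.642 s
t_cycle = t_ext + t_ret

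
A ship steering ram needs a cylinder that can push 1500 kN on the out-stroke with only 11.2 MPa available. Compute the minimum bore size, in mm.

D ≈ 413 mm

Extension force acts on the full piston face: F = P × (π/4)D².
D = √(4F / (πP)) = √(4 × 1500 kN / (π × 11.2 MPa))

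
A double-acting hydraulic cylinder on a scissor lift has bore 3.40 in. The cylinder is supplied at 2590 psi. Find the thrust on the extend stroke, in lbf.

Cap-side area A_cap = π/4 × (3.40 in)² = 9.079 in^2
F = P × A_cap = 2590 psi × A_cap

F ≈ 23500 lbf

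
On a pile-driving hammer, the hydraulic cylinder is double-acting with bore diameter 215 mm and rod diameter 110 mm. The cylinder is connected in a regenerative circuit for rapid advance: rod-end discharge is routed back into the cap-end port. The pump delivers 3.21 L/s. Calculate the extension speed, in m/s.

v ≈ 0.338 m/s

In regeneration the rod-end outflow joins the pump flow into the cap end, so the net volume the pump must supply per unit advance equals the rod cross-section area.
Rod cross-section A_rod = π/4 × (110 mm)² = 9503 mm^2
v = Q_pump / A_rod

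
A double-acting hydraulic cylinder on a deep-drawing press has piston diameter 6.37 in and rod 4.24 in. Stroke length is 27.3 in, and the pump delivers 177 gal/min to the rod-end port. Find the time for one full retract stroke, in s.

t ≈ 0.711 s

Rod-side annular area A_ann = π/4 × (6.37² − 4.24²) = 17.75 in^2
Swept volume V = A × L; t = V / Q = A·L / Q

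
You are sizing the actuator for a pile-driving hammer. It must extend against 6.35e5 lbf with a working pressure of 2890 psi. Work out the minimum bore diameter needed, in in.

Extension force acts on the full piston face: F = P × (π/4)D².
D = √(4F / (πP)) = √(4 × 6.35e5 lbf / (π × 2890 psi))

D ≈ 16.7 in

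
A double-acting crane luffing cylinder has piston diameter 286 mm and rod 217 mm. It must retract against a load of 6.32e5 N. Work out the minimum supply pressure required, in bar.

Rod-side annular area A_ann = π/4 × (286² − 217²) = 27260 mm^2
Retraction: pressure acts on the annular area.
P = F / A = 6.32e5 N / A

P ≈ 232 bar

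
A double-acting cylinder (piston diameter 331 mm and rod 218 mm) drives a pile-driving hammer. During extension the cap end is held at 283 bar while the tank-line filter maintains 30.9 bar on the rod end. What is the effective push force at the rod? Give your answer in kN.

Cap-side area A_cap = π/4 × (331 mm)² = 86050 mm^2
Rod-side annular area A_ann = π/4 × (331² − 218²) = 48720 mm^2
Net thrust = P_cap·A_cap − P_rod·A_ann = 2435 kN − 150.6 kN

F ≈ 2280 kN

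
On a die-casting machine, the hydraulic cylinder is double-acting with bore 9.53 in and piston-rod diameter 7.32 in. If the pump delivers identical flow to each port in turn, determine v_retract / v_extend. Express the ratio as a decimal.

v_ret/v_ext ≈ 2.44

Cap-side area A_cap = π/4 × (9.53 in)² = 71.33 in^2
Rod-side annular area A_ann = π/4 × (9.53² − 7.32²) = 29.25 in^2
For equal Q, v ∝ 1/A, so v_ret/v_ext = A_cap/A_ann.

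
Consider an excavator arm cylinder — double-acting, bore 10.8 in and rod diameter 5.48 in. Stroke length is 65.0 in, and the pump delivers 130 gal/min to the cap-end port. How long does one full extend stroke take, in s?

t ≈ 11.9 s

Cap-side area A_cap = π/4 × (10.8 in)² = 91.61 in^2
Swept volume V = A × L; t = V / Q = A·L / Q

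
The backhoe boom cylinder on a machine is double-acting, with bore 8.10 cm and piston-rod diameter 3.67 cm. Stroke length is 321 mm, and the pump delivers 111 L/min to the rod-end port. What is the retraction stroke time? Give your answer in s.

Rod-side annular area A_ann = π/4 × (8.10² − 3.67²) = 40.95 cm^2
Swept volume V = A × L; t = V / Q = A·L / Q

t ≈ 0.711 s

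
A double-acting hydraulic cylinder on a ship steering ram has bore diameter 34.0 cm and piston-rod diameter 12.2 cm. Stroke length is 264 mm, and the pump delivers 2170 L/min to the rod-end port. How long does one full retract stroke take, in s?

Rod-side annular area A_ann = π/4 × (34.0² − 12.2²) = 791.0 cm^2
Swept volume V = A × L; t = V / Q = A·L / Q

t ≈ 0.577 s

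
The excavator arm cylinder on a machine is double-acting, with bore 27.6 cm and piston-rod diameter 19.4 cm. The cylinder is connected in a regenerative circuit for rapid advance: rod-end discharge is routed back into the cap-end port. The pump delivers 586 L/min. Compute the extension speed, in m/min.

v ≈ 19.8 m/min

In regeneration the rod-end outflow joins the pump flow into the cap end, so the net volume the pump must supply per unit advance equals the rod cross-section area.
Rod cross-section A_rod = π/4 × (19.4 cm)² = 295.6 cm^2
v = Q_pump / A_rod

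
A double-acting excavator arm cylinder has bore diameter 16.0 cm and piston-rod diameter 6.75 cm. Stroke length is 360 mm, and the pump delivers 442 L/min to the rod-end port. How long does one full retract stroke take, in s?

t ≈ 0.808 s

Rod-side annular area A_ann = π/4 × (16.0² − 6.75²) = 165.3 cm^2
Swept volume V = A × L; t = V / Q = A·L / Q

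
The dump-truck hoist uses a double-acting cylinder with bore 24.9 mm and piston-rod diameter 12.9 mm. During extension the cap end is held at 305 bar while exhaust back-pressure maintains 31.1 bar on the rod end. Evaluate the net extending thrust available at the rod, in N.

F ≈ 13700 N

Cap-side area A_cap = π/4 × (24.9 mm)² = 487.0 mm^2
Rod-side annular area A_ann = π/4 × (24.9² − 12.9²) = 356.3 mm^2
Net thrust = P_cap·A_cap − P_rod·A_ann = 14850 N − 1108 N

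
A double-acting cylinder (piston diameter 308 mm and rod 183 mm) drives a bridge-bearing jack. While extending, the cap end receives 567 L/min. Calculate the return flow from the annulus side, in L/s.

Cap-side area A_cap = π/4 × (308 mm)² = 74510 mm^2
Rod-side annular area A_ann = π/4 × (308² − 183²) = 48200 mm^2
Piston speed v = Q_in/A_cap; rod-end outflow Q_out = v × A_ann = Q_in × A_ann/A_cap.

Q_out ≈ 6.11 L/s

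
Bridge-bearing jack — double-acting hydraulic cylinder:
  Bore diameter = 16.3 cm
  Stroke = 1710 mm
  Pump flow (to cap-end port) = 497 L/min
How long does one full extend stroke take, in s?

Cap-side area A_cap = π/4 × (16.3 cm)² = 208.7 cm^2
Swept volume V = A × L; t = V / Q = A·L / Q

t ≈ 4.31 s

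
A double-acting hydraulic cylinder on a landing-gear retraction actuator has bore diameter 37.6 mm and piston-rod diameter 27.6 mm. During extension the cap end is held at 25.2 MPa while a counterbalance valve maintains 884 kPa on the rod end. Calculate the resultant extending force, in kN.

F ≈ 27.5 kN

Cap-side area A_cap = π/4 × (37.6 mm)² = 1110 mm^2
Rod-side annular area A_ann = π/4 × (37.6² − 27.6²) = 512.1 mm^2
Net thrust = P_cap·A_cap − P_rod·A_ann = 27.98 kN − 0.4527 kN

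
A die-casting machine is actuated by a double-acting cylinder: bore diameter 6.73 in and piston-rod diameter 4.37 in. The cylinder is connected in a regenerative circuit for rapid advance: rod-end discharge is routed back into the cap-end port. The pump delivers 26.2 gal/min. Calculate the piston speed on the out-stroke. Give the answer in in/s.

In regeneration the rod-end outflow joins the pump flow into the cap end, so the net volume the pump must supply per unit advance equals the rod cross-section area.
Rod cross-section A_rod = π/4 × (4.37 in)² = 15.00 in^2
v = Q_pump / A_rod

v ≈ 6.73 in/s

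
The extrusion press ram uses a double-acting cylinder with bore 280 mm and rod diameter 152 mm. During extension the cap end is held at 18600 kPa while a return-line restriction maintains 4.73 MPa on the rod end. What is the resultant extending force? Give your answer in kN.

F ≈ 940 kN

Cap-side area A_cap = π/4 × (280 mm)² = 61580 mm^2
Rod-side annular area A_ann = π/4 × (280² − 152²) = 43430 mm^2
Net thrust = P_cap·A_cap − P_rod·A_ann = 1145 kN − 205.4 kN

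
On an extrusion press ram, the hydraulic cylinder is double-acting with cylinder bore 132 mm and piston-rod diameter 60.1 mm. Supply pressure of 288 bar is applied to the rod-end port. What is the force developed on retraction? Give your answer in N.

Rod-side annular area A_ann = π/4 × (132² − 60.1²) = 10850 mm^2
On retraction the pressure acts on the annular area (bore minus rod).
F = P × A_ann

F ≈ 3.12e5 N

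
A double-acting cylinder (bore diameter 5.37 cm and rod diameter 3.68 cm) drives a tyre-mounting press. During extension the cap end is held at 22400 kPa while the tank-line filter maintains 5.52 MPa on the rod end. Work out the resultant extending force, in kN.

F ≈ 44.1 kN

Cap-side area A_cap = π/4 × (5.37 cm)² = 22.65 cm^2
Rod-side annular area A_ann = π/4 × (5.37² − 3.68²) = 12.01 cm^2
Net thrust = P_cap·A_cap − P_rod·A_ann = 50.73 kN − 6.631 kN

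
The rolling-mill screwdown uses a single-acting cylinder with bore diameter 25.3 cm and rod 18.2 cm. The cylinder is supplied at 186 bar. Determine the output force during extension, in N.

Cap-side area A_cap = π/4 × (25.3 cm)² = 502.7 cm^2
F = P × A_cap = 186 bar × A_cap

F ≈ 9.35e5 N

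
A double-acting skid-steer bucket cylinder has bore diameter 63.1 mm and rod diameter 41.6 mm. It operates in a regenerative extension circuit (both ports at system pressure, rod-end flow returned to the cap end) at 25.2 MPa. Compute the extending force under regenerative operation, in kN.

With equal pressure on both faces, forces on the annular region cancel; the net push is pressure × rod cross-section.
Rod cross-section A_rod = π/4 × (41.6 mm)² = 1359 mm^2
F = P × A_rod

F ≈ 34.3 kN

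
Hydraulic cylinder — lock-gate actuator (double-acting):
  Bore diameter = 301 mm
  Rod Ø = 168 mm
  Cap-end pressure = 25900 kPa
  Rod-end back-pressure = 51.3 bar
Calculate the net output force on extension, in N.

Cap-side area A_cap = π/4 × (301 mm)² = 71160 mm^2
Rod-side annular area A_ann = π/4 × (301² − 168²) = 48990 mm^2
Net thrust = P_cap·A_cap − P_rod·A_ann = 1.843e6 N − 2.513e5 N

F ≈ 1.59e6 N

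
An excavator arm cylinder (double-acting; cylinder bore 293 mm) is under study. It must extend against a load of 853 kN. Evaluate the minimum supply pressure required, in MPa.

P ≈ 12.7 MPa

Cap-side area A_cap = π/4 × (293 mm)² = 67430 mm^2
P = F / A = 853 kN / A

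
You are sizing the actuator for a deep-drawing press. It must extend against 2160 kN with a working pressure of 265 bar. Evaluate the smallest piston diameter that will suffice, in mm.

D ≈ 322 mm

Extension force acts on the full piston face: F = P × (π/4)D².
D = √(4F / (πP)) = √(4 × 2160 kN / (π × 265 bar))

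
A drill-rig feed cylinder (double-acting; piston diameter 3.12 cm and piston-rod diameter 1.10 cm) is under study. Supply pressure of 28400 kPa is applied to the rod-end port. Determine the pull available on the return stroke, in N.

F ≈ 19000 N

Rod-side annular area A_ann = π/4 × (3.12² − 1.10²) = 6.695 cm^2
On retraction the pressure acts on the annular area (bore minus rod).
F = P × A_ann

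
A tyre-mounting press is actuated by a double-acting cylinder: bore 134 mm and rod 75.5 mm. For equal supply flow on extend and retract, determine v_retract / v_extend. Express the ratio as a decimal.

v_ret/v_ext ≈ 1.47

Cap-side area A_cap = π/4 × (134 mm)² = 14100 mm^2
Rod-side annular area A_ann = π/4 × (134² − 75.5²) = 9626 mm^2
For equal Q, v ∝ 1/A, so v_ret/v_ext = A_cap/A_ann.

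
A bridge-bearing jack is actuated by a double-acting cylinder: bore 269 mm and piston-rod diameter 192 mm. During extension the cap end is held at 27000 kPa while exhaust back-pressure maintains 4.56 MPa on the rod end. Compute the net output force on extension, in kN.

F ≈ 1410 kN

Cap-side area A_cap = π/4 × (269 mm)² = 56830 mm^2
Rod-side annular area A_ann = π/4 × (269² − 192²) = 27880 mm^2
Net thrust = P_cap·A_cap − P_rod·A_ann = 1534 kN − 127.1 kN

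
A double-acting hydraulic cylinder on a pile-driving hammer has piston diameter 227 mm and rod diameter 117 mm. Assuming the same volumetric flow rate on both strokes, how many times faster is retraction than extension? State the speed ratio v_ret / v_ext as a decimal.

Cap-side area A_cap = π/4 × (227 mm)² = 40470 mm^2
Rod-side annular area A_ann = π/4 × (227² − 117²) = 29720 mm^2
For equal Q, v ∝ 1/A, so v_ret/v_ext = A_cap/A_ann.

v_ret/v_ext ≈ 1.36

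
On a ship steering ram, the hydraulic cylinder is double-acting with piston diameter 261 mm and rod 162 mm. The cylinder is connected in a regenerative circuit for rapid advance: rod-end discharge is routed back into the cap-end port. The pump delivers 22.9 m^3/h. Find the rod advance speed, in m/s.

v ≈ 0.309 m/s

In regeneration the rod-end outflow joins the pump flow into the cap end, so the net volume the pump must supply per unit advance equals the rod cross-section area.
Rod cross-section A_rod = π/4 × (162 mm)² = 20610 mm^2
v = Q_pump / A_rod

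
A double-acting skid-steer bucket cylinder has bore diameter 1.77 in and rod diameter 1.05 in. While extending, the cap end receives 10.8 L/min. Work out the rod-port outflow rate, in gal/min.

Q_out ≈ 1.85 gal/min

Cap-side area A_cap = π/4 × (1.77 in)² = 2.461 in^2
Rod-side annular area A_ann = π/4 × (1.77² − 1.05²) = 1.595 in^2
Piston speed v = Q_in/A_cap; rod-end outflow Q_out = v × A_ann = Q_in × A_ann/A_cap.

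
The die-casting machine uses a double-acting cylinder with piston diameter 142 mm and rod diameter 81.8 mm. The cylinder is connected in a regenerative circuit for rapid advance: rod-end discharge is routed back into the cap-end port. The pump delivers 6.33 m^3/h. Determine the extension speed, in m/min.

In regeneration the rod-end outflow joins the pump flow into the cap end, so the net volume the pump must supply per unit advance equals the rod cross-section area.
Rod cross-section A_rod = π/4 × (81.8 mm)² = 5255 mm^2
v = Q_pump / A_rod

v ≈ 20.1 m/min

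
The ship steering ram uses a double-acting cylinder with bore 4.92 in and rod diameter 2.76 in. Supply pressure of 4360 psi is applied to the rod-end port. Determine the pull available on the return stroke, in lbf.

F ≈ 56800 lbf

Rod-side annular area A_ann = π/4 × (4.92² − 2.76²) = 13.03 in^2
On retraction the pressure acts on the annular area (bore minus rod).
F = P × A_ann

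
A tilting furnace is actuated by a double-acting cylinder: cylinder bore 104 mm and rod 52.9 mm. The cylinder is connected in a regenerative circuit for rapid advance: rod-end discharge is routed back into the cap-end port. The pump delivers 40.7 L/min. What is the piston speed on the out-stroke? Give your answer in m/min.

In regeneration the rod-end outflow joins the pump flow into the cap end, so the net volume the pump must supply per unit advance equals the rod cross-section area.
Rod cross-section A_rod = π/4 × (52.9 mm)² = 2198 mm^2
v = Q_pump / A_rod

v ≈ 18.5 m/min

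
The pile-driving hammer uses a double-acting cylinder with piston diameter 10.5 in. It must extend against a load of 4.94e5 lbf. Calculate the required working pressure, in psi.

Cap-side area A_cap = π/4 × (10.5 in)² = 86.59 in^2
P = F / A = 4.94e5 lbf / A

P ≈ 5710 psi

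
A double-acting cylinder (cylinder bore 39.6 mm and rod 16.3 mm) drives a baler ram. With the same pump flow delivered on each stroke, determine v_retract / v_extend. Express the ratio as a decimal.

Cap-side area A_cap = π/4 × (39.6 mm)² = 1232 mm^2
Rod-side annular area A_ann = π/4 × (39.6² − 16.3²) = 1023 mm^2
For equal Q, v ∝ 1/A, so v_ret/v_ext = A_cap/A_ann.

v_ret/v_ext ≈ 1.20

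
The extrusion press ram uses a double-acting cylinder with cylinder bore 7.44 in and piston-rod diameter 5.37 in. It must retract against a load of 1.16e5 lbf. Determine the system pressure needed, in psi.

Rod-side annular area A_ann = π/4 × (7.44² − 5.37²) = 20.83 in^2
Retraction: pressure acts on the annular area.
P = F / A = 1.16e5 lbf / A

P ≈ 5570 psi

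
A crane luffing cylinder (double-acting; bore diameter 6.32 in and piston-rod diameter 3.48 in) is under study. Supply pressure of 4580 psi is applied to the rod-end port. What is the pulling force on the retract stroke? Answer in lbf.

F ≈ 1.00e5 lbf

Rod-side annular area A_ann = π/4 × (6.32² − 3.48²) = 21.86 in^2
On retraction the pressure acts on the annular area (bore minus rod).
F = P × A_ann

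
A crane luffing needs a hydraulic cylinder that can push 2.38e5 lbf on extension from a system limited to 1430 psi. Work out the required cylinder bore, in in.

Extension force acts on the full piston face: F = P × (π/4)D².
D = √(4F / (πP)) = √(4 × 2.38e5 lbf / (π × 1430 psi))

D ≈ 14.6 in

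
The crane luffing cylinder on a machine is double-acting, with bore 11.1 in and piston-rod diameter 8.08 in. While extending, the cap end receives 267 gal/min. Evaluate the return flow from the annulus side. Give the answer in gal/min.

Cap-side area A_cap = π/4 × (11.1 in)² = 96.77 in^2
Rod-side annular area A_ann = π/4 × (11.1² − 8.08²) = 45.49 in^2
Piston speed v = Q_in/A_cap; rod-end outflow Q_out = v × A_ann = Q_in × A_ann/A_cap.

Q_out ≈ 126 gal/min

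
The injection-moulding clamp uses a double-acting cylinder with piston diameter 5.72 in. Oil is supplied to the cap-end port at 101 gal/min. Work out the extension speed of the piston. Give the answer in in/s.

v ≈ 15.1 in/s

Cap-side area A_cap = π/4 × (5.72 in)² = 25.70 in^2
v = Q / A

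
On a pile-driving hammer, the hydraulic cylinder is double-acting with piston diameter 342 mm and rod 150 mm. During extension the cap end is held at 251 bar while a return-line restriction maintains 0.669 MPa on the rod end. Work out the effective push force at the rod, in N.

F ≈ 2.26e6 N

Cap-side area A_cap = π/4 × (342 mm)² = 91860 mm^2
Rod-side annular area A_ann = π/4 × (342² − 150²) = 74190 mm^2
Net thrust = P_cap·A_cap − P_rod·A_ann = 2.306e6 N − 49630 N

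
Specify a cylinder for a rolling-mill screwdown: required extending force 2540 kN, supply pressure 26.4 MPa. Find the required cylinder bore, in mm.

Extension force acts on the full piston face: F = P × (π/4)D².
D = √(4F / (πP)) = √(4 × 2540 kN / (π × 26.4 MPa))

D ≈ 350 mm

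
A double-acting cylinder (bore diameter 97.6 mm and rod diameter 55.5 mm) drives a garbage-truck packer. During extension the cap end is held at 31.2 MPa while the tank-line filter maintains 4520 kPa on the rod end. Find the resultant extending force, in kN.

F ≈ 211 kN

Cap-side area A_cap = π/4 × (97.6 mm)² = 7482 mm^2
Rod-side annular area A_ann = π/4 × (97.6² − 55.5²) = 5062 mm^2
Net thrust = P_cap·A_cap − P_rod·A_ann = 233.4 kN − 22.88 kN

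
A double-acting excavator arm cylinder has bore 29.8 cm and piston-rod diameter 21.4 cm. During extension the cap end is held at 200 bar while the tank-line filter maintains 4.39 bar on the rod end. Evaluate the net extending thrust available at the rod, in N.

Cap-side area A_cap = π/4 × (29.8 cm)² = 697.5 cm^2
Rod-side annular area A_ann = π/4 × (29.8² − 21.4²) = 337.8 cm^2
Net thrust = P_cap·A_cap − P_rod·A_ann = 1.395e6 N − 14830 N

F ≈ 1.38e6 N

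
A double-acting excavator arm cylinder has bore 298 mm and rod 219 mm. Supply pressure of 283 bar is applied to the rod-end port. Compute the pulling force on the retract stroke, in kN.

F ≈ 908 kN

Rod-side annular area A_ann = π/4 × (298² − 219²) = 32080 mm^2
On retraction the pressure acts on the annular area (bore minus rod).
F = P × A_ann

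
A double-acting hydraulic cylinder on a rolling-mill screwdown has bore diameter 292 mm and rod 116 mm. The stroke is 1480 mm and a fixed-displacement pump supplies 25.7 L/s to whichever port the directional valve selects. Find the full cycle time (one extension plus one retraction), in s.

t ≈ 7.10 s

Cap-side area A_cap = π/4 × (292 mm)² = 66970 mm^2
Rod-side annular area A_ann = π/4 × (292² − 116²) = 56400 mm^2
t_ext = A_cap·L/Q = 3.856 s
t_ret = A_ann·L/Q = 3.248 s
t_cycle = t_ext + t_ret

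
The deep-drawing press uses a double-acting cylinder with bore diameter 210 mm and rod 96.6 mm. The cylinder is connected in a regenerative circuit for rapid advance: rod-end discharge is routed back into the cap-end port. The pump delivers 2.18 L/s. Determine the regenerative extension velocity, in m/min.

In regeneration the rod-end outflow joins the pump flow into the cap end, so the net volume the pump must supply per unit advance equals the rod cross-section area.
Rod cross-section A_rod = π/4 × (96.6 mm)² = 7329 mm^2
v = Q_pump / A_rod

v ≈ 17.8 m/min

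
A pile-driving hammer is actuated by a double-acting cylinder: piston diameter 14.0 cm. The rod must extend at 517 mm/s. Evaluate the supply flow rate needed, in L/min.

Q ≈ 478 L/min

Cap-side area A_cap = π/4 × (14.0 cm)² = 153.9 cm^2
Q = A × v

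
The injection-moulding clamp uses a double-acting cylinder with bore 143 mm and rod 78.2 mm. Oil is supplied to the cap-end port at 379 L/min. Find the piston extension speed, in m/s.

v ≈ 0.393 m/s

Cap-side area A_cap = π/4 × (143 mm)² = 16060 mm^2
v = Q / A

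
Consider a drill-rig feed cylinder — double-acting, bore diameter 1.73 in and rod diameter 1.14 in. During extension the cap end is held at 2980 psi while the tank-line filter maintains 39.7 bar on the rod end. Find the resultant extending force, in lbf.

F ≈ 6240 lbf

Cap-side area A_cap = π/4 × (1.73 in)² = 2.351 in^2
Rod-side annular area A_ann = π/4 × (1.73² − 1.14²) = 1.330 in^2
Net thrust = P_cap·A_cap − P_rod·A_ann = 7005 lbf − 765.8 lbf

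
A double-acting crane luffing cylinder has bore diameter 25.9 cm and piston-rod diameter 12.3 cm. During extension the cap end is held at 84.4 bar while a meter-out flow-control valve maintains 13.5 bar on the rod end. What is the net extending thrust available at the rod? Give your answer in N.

F ≈ 3.90e5 N

Cap-side area A_cap = π/4 × (25.9 cm)² = 526.9 cm^2
Rod-side annular area A_ann = π/4 × (25.9² − 12.3²) = 408.0 cm^2
Net thrust = P_cap·A_cap − P_rod·A_ann = 4.447e5 N − 55080 N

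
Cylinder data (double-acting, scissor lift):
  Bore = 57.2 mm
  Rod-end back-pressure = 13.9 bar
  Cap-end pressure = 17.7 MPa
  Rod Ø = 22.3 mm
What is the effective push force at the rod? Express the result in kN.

Cap-side area A_cap = π/4 × (57.2 mm)² = 2570 mm^2
Rod-side annular area A_ann = π/4 × (57.2² − 22.3²) = 2179 mm^2
Net thrust = P_cap·A_cap − P_rod·A_ann = 45.48 kN − 3.029 kN

F ≈ 42.5 kN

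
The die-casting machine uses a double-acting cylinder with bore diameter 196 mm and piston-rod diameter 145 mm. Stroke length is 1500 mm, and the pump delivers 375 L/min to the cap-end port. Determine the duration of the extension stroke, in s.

Cap-side area A_cap = π/4 × (196 mm)² = 30170 mm^2
Swept volume V = A × L; t = V / Q = A·L / Q

t ≈ 7.24 s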